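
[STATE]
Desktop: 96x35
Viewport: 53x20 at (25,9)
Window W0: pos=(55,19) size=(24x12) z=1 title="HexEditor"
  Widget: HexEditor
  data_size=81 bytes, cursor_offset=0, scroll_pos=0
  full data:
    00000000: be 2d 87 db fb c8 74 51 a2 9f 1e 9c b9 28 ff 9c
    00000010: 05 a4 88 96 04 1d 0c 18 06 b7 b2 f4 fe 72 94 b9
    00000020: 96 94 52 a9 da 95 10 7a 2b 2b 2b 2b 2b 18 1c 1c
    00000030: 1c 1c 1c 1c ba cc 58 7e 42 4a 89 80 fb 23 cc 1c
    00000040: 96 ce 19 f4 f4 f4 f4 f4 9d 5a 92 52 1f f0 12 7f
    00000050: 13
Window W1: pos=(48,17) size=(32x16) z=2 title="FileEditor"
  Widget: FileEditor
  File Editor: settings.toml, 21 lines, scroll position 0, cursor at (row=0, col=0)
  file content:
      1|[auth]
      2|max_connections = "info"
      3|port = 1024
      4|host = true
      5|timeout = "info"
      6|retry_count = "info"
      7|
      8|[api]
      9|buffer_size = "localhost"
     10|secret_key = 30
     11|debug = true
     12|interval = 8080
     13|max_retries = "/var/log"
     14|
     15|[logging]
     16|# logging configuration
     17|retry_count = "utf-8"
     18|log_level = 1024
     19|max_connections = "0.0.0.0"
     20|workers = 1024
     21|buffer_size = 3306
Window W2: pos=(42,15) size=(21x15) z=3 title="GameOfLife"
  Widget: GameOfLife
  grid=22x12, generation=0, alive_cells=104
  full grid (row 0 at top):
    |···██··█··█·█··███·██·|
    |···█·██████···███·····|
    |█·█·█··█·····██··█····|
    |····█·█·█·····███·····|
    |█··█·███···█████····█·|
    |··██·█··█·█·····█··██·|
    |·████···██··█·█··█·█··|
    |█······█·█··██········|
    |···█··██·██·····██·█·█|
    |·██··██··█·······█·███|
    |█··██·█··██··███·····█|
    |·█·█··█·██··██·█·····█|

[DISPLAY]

                                                     
                                                     
                                                     
                                                     
                                                     
                                                     
                 ┏━━━━━━━━━━━━━━━━━━━┓               
                 ┃ GameOfLife        ┃               
                 ┠───────────────────┨━━━━━━━━━━━━━━━
                 ┃Gen: 0             ┃               
                 ┃··█·██████···███···┃───────────────
                 ┃·█·█··█·····██··█··┃               
                 ┃···█·█·█·····███···┃s = "info"     
                 ┃··█·███···█████····┃               
                 ┃·██·█··█·█·····█··█┃               
                 ┃████···██··█·█··█·█┃o"             
                 ┃······█·█··██······┃"info"         
                 ┃··█··██·██·····██·█┃               
                 ┃██··██··█·······█·█┃               
                 ┃··██·█··██··███····┃"localhost"    


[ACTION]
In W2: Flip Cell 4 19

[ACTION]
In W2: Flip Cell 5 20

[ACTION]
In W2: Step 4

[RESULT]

                                                     
                                                     
                                                     
                                                     
                                                     
                                                     
                 ┏━━━━━━━━━━━━━━━━━━━┓               
                 ┃ GameOfLife        ┃               
                 ┠───────────────────┨━━━━━━━━━━━━━━━
                 ┃Gen: 4             ┃               
                 ┃····█·█·····█···██·┃───────────────
                 ┃······██·█··█···██·┃               
                 ┃·█···█···█······███┃s = "info"     
                 ┃██··█·····█·█······┃               
                 ┃██·█·····█·········┃               
                 ┃··█········███·█···┃o"             
                 ┃··█·█·······█·██·█·┃"info"         
                 ┃·············███·█·┃               
                 ┃···█·········█·█···┃               
                 ┃···██·······███····┃"localhost"    


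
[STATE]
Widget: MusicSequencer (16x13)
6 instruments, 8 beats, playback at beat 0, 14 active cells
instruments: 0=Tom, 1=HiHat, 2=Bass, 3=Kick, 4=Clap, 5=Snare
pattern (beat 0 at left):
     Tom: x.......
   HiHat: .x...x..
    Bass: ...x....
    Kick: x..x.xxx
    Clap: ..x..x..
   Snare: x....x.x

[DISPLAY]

      ▼1234567  
   Tom█·······  
 HiHat·█···█··  
  Bass···█····  
  Kick█··█·███  
  Clap··█··█··  
 Snare█····█·█  
                
                
                
                
                
                


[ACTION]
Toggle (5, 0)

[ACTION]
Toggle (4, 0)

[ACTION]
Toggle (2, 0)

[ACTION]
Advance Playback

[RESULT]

      0▼234567  
   Tom█·······  
 HiHat·█···█··  
  Bass█··█····  
  Kick█··█·███  
  Clap█·█··█··  
 Snare·····█·█  
                
                
                
                
                
                


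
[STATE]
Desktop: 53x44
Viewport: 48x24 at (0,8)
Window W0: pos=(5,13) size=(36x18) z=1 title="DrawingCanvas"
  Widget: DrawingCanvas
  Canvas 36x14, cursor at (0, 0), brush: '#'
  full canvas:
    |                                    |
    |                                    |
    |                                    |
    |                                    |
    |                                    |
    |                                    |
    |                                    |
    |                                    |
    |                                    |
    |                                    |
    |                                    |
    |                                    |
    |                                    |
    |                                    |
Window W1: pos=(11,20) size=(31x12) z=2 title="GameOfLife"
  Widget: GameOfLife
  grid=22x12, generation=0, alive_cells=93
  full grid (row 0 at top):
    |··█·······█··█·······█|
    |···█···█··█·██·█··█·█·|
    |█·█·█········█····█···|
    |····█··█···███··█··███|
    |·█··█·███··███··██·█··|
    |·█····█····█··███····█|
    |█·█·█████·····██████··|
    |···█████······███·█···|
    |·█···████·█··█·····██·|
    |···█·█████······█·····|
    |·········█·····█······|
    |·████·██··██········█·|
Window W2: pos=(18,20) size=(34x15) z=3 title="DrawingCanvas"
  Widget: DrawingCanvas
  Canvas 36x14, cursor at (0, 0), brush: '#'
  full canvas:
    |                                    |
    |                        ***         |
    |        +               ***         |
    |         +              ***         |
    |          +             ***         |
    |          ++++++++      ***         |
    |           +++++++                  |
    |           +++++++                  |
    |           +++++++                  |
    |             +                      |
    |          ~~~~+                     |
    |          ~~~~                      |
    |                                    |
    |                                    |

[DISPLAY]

                                                
                                                
                                                
                                                
                                                
     ┏━━━━━━━━━━━━━━━━━━━━━━━━━━━━━━━━━━┓       
     ┃ DrawingCanvas                    ┃       
     ┠──────────────────────────────────┨       
     ┃+                                 ┃       
     ┃                                  ┃       
     ┃                                  ┃       
     ┃                                  ┃       
     ┃     ┏━━━━━━┏━━━━━━━━━━━━━━━━━━━━━━━━━━━━━
     ┃     ┃ GameO┃ DrawingCanvas               
     ┃     ┠──────┠─────────────────────────────
     ┃     ┃Gen: 0┃+                            
     ┃     ┃█·█·█·┃                        ***  
     ┃     ┃····█·┃        +               ***  
     ┃     ┃·█··█·┃         +              ***  
     ┃     ┃·█····┃          +             ***  
     ┃     ┃█·█·██┃          ++++++++      ***  
     ┃     ┃···███┃           +++++++           
     ┗━━━━━┃·█···█┃           +++++++           
           ┗━━━━━━┃           +++++++           


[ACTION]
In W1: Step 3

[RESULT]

                                                
                                                
                                                
                                                
                                                
     ┏━━━━━━━━━━━━━━━━━━━━━━━━━━━━━━━━━━┓       
     ┃ DrawingCanvas                    ┃       
     ┠──────────────────────────────────┨       
     ┃+                                 ┃       
     ┃                                  ┃       
     ┃                                  ┃       
     ┃                                  ┃       
     ┃     ┏━━━━━━┏━━━━━━━━━━━━━━━━━━━━━━━━━━━━━
     ┃     ┃ GameO┃ DrawingCanvas               
     ┃     ┠──────┠─────────────────────────────
     ┃     ┃Gen: 3┃+                            
     ┃     ┃··████┃                        ***  
     ┃     ┃····█·┃        +               ***  
     ┃     ┃·····█┃         +              ***  
     ┃     ┃···███┃          +             ***  
     ┃     ┃······┃          ++++++++      ***  
     ┃     ┃······┃           +++++++           
     ┗━━━━━┃······┃           +++++++           
           ┗━━━━━━┃           +++++++           


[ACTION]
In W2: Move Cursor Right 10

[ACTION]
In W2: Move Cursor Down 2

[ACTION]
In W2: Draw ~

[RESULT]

                                                
                                                
                                                
                                                
                                                
     ┏━━━━━━━━━━━━━━━━━━━━━━━━━━━━━━━━━━┓       
     ┃ DrawingCanvas                    ┃       
     ┠──────────────────────────────────┨       
     ┃+                                 ┃       
     ┃                                  ┃       
     ┃                                  ┃       
     ┃                                  ┃       
     ┃     ┏━━━━━━┏━━━━━━━━━━━━━━━━━━━━━━━━━━━━━
     ┃     ┃ GameO┃ DrawingCanvas               
     ┃     ┠──────┠─────────────────────────────
     ┃     ┃Gen: 3┃                             
     ┃     ┃··████┃                        ***  
     ┃     ┃····█·┃        + ~             ***  
     ┃     ┃·····█┃         +              ***  
     ┃     ┃···███┃          +             ***  
     ┃     ┃······┃          ++++++++      ***  
     ┃     ┃······┃           +++++++           
     ┗━━━━━┃······┃           +++++++           
           ┗━━━━━━┃           +++++++           


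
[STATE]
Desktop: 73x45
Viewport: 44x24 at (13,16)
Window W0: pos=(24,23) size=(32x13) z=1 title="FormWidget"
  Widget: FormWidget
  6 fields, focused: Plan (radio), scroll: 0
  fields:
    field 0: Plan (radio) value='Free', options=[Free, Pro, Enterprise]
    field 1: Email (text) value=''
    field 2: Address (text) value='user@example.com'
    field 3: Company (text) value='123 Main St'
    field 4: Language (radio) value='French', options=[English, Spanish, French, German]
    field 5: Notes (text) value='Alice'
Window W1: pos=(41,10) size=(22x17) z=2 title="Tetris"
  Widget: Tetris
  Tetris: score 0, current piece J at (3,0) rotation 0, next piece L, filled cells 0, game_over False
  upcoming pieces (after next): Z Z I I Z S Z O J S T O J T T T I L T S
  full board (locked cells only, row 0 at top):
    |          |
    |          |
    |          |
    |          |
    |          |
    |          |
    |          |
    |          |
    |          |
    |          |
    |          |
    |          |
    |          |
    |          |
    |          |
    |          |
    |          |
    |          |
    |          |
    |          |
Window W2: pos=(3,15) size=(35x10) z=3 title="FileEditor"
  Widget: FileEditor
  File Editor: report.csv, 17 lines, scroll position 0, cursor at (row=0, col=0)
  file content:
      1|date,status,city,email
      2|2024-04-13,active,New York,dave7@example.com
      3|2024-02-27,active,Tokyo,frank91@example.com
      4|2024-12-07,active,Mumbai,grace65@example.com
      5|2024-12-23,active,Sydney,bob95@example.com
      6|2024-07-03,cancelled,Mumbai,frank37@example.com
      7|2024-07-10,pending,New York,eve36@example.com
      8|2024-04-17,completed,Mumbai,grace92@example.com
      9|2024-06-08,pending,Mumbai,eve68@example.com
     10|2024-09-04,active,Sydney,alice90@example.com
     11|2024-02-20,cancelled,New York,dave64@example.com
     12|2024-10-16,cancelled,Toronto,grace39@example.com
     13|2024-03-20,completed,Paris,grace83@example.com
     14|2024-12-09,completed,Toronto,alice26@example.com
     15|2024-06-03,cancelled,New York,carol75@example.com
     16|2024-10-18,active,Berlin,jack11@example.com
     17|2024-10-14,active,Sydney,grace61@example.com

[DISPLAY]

or                      ┃   ┃          │    
────────────────────────┨   ┃          │    
us,city,email          ▲┃   ┃          │    
3,active,New York,dave7█┃   ┃          │Scor
7,active,Tokyo,frank91@░┃   ┃          │0   
7,active,Mumbai,grace65░┃   ┃          │    
3,active,Sydney,bob95@e░┃   ┃          │    
3,cancelled,Mumbai,fran▼┃━━━┃          │    
━━━━━━━━━━━━━━━━━━━━━━━━┛   ┃          │    
           ┠────────────────┃          │    
           ┃> Plan:       (●┗━━━━━━━━━━━━━━━
           ┃  Email:      [              ]┃ 
           ┃  Address:    [user@example.c]┃ 
           ┃  Company:    [123 Main St   ]┃ 
           ┃  Language:   ( ) English  ( )┃ 
           ┃  Notes:      [Alice         ]┃ 
           ┃                              ┃ 
           ┃                              ┃ 
           ┃                              ┃ 
           ┗━━━━━━━━━━━━━━━━━━━━━━━━━━━━━━┛ 
                                            
                                            
                                            
                                            


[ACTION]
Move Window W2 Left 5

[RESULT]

                     ┃      ┃          │    
─────────────────────┨      ┃          │    
city,email          ▲┃      ┃          │    
ctive,New York,dave7█┃      ┃          │Scor
ctive,Tokyo,frank91@░┃      ┃          │0   
ctive,Mumbai,grace65░┃      ┃          │    
ctive,Sydney,bob95@e░┃      ┃          │    
ancelled,Mumbai,fran▼┃━━━━━━┃          │    
━━━━━━━━━━━━━━━━━━━━━┛t     ┃          │    
           ┠────────────────┃          │    
           ┃> Plan:       (●┗━━━━━━━━━━━━━━━
           ┃  Email:      [              ]┃ 
           ┃  Address:    [user@example.c]┃ 
           ┃  Company:    [123 Main St   ]┃ 
           ┃  Language:   ( ) English  ( )┃ 
           ┃  Notes:      [Alice         ]┃ 
           ┃                              ┃ 
           ┃                              ┃ 
           ┃                              ┃ 
           ┗━━━━━━━━━━━━━━━━━━━━━━━━━━━━━━┛ 
                                            
                                            
                                            
                                            


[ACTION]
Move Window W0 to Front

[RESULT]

                     ┃      ┃          │    
─────────────────────┨      ┃          │    
city,email          ▲┃      ┃          │    
ctive,New York,dave7█┃      ┃          │Scor
ctive,Tokyo,frank91@░┃      ┃          │0   
ctive,Mumbai,grace65░┃      ┃          │    
ctive,Sydney,bob95@e░┃      ┃          │    
ancelled,Mu┏━━━━━━━━━━━━━━━━━━━━━━━━━━━━━━┓ 
━━━━━━━━━━━┃ FormWidget                   ┃ 
           ┠──────────────────────────────┨ 
           ┃> Plan:       (●) Free  ( ) Pr┃━
           ┃  Email:      [              ]┃ 
           ┃  Address:    [user@example.c]┃ 
           ┃  Company:    [123 Main St   ]┃ 
           ┃  Language:   ( ) English  ( )┃ 
           ┃  Notes:      [Alice         ]┃ 
           ┃                              ┃ 
           ┃                              ┃ 
           ┃                              ┃ 
           ┗━━━━━━━━━━━━━━━━━━━━━━━━━━━━━━┛ 
                                            
                                            
                                            
                                            


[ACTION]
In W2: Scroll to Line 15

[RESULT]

                     ┃      ┃          │    
─────────────────────┨      ┃          │    
ancelled,Toronto,gra▲┃      ┃          │    
ompleted,Paris,grace░┃      ┃          │Scor
ompleted,Toronto,ali░┃      ┃          │0   
ancelled,New York,ca░┃      ┃          │    
ctive,Berlin,jack11@█┃      ┃          │    
ctive,Sydne┏━━━━━━━━━━━━━━━━━━━━━━━━━━━━━━┓ 
━━━━━━━━━━━┃ FormWidget                   ┃ 
           ┠──────────────────────────────┨ 
           ┃> Plan:       (●) Free  ( ) Pr┃━
           ┃  Email:      [              ]┃ 
           ┃  Address:    [user@example.c]┃ 
           ┃  Company:    [123 Main St   ]┃ 
           ┃  Language:   ( ) English  ( )┃ 
           ┃  Notes:      [Alice         ]┃ 
           ┃                              ┃ 
           ┃                              ┃ 
           ┃                              ┃ 
           ┗━━━━━━━━━━━━━━━━━━━━━━━━━━━━━━┛ 
                                            
                                            
                                            
                                            


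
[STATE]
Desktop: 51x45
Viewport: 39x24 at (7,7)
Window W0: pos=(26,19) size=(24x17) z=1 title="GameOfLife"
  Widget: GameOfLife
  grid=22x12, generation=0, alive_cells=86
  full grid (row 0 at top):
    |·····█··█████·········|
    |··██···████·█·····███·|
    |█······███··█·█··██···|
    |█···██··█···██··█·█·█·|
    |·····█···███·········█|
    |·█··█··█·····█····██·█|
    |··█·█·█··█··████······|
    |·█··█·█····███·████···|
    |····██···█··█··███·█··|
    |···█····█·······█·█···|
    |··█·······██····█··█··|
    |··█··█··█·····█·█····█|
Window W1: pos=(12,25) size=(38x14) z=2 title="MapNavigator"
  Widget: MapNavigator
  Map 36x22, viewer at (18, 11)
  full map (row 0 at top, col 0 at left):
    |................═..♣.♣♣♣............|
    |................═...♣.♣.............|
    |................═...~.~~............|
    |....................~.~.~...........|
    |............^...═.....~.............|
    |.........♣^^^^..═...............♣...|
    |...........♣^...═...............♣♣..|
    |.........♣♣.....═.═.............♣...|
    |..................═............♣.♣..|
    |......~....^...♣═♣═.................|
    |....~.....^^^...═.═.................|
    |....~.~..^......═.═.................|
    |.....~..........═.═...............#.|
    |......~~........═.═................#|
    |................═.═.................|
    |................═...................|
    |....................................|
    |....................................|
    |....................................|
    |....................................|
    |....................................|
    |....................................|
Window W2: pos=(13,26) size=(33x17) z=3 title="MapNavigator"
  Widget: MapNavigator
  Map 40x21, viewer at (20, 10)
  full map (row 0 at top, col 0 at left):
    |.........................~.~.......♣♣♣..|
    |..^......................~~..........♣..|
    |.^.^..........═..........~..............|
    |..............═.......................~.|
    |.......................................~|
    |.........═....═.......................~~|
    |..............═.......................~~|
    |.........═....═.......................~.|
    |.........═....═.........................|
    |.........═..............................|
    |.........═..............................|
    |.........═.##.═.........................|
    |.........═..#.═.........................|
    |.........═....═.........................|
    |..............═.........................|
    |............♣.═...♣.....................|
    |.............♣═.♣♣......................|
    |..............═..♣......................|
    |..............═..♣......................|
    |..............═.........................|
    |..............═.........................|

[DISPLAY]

                                       
                                       
                                       
                                       
                                       
                                       
                                       
                                       
                                       
                                       
                                       
                                       
                   ┏━━━━━━━━━━━━━━━━━━━
                   ┃ GameOfLife        
                   ┠───────────────────
                   ┃Gen: 0             
                   ┃·····█··█████······
                   ┃··██···████·█·····█
     ┏━━━━━━━━━━━━━━━━━━━━━━━━━━━━━━━━━
     ┃┏━━━━━━━━━━━━━━━━━━━━━━━━━━━━━━━┓
     ┠┃ MapNavigator                  ┃
     ┃┠───────────────────────────────┨
     ┃┃...............................┃
     ┃┃....═....═.....................┃


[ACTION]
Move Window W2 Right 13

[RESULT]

                                       
                                       
                                       
                                       
                                       
                                       
                                       
                                       
                                       
                                       
                                       
                                       
                   ┏━━━━━━━━━━━━━━━━━━━
                   ┃ GameOfLife        
                   ┠───────────────────
                   ┃Gen: 0             
                   ┃·····█··█████······
                   ┃··██···████·█·····█
     ┏━━━━━━━━━━━━━━━━━━━━━━━━━━━━━━━━━
     ┃ MapN┏━━━━━━━━━━━━━━━━━━━━━━━━━━━
     ┠─────┃ MapNavigator              
     ┃.....┠───────────────────────────
     ┃.....┃...........................
     ┃.....┃....═....═.................


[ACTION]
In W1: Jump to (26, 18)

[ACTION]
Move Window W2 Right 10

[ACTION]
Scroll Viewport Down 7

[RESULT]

                                       
                                       
                                       
                                       
                                       
                   ┏━━━━━━━━━━━━━━━━━━━
                   ┃ GameOfLife        
                   ┠───────────────────
                   ┃Gen: 0             
                   ┃·····█··█████······
                   ┃··██···████·█·····█
     ┏━━━━━━━━━━━━━━━━━━━━━━━━━━━━━━━━━
     ┃ MapN┏━━━━━━━━━━━━━━━━━━━━━━━━━━━
     ┠─────┃ MapNavigator              
     ┃.....┠───────────────────────────
     ┃.....┃...........................
     ┃.....┃....═....═.................
     ┃.....┃.........═.................
     ┃.....┃....═....═.................
     ┃.....┃....═....═.................
     ┃.....┃....═......................
     ┃.....┃....═..........@...........
     ┃.....┃....═.##.═.................
     ┃     ┃....═..#.═.................


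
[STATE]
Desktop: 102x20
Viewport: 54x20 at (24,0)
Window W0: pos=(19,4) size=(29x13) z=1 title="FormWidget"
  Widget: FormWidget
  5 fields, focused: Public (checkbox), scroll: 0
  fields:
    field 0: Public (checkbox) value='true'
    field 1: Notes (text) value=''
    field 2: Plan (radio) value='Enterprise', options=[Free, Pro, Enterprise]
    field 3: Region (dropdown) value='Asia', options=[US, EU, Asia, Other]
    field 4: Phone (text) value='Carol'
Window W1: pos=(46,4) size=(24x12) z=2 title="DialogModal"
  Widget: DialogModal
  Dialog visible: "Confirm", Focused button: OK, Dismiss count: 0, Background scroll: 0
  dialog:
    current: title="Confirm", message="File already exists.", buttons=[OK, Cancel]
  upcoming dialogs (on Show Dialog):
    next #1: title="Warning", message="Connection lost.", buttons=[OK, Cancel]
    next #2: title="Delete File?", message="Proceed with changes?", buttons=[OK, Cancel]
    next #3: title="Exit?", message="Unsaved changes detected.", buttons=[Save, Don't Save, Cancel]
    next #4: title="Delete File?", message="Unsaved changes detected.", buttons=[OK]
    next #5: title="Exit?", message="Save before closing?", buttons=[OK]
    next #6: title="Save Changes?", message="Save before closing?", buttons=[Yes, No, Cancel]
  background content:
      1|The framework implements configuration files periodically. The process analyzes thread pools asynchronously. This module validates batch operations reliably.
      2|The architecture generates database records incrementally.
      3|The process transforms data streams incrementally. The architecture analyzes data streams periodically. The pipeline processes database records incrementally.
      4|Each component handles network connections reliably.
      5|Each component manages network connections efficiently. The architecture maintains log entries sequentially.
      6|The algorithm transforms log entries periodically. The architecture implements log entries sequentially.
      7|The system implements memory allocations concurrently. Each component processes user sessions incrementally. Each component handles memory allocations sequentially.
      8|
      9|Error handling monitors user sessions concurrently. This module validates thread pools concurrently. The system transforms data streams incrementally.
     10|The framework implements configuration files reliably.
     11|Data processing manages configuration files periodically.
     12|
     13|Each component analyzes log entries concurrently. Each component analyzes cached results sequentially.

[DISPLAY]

                                                      
                                                      
                                                      
                                                      
━━━━━━━━━━━━━━━━━━━━━━┏━━━━━━━━━━━━━━━━━━━━━━┓        
mWidget               ┃ DialogModal          ┃        
──────────────────────┠──────────────────────┨        
blic:     [x]         ┃The framework implemen┃        
tes:      [           ┃Th┌────────────────┐er┃        
an:       ( ) Free  ( ┃Th│    Confirm     │ms┃        
gion:     [Asia      ▼┃Ea│File already exi│es┃        
one:      [Carol      ┃Ea│ [OK]  Cancel   │es┃        
                      ┃Th└────────────────┘or┃        
                      ┃The system implements ┃        
                      ┃                      ┃        
                      ┗━━━━━━━━━━━━━━━━━━━━━━┛        
━━━━━━━━━━━━━━━━━━━━━━━┛                              
                                                      
                                                      
                                                      


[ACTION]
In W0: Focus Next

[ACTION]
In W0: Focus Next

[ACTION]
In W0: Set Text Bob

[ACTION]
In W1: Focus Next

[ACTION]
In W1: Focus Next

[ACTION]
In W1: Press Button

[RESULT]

                                                      
                                                      
                                                      
                                                      
━━━━━━━━━━━━━━━━━━━━━━┏━━━━━━━━━━━━━━━━━━━━━━┓        
mWidget               ┃ DialogModal          ┃        
──────────────────────┠──────────────────────┨        
blic:     [x]         ┃The framework implemen┃        
tes:      [           ┃The architecture gener┃        
an:       ( ) Free  ( ┃The process transforms┃        
gion:     [Asia      ▼┃Each component handles┃        
one:      [Carol      ┃Each component manages┃        
                      ┃The algorithm transfor┃        
                      ┃The system implements ┃        
                      ┃                      ┃        
                      ┗━━━━━━━━━━━━━━━━━━━━━━┛        
━━━━━━━━━━━━━━━━━━━━━━━┛                              
                                                      
                                                      
                                                      


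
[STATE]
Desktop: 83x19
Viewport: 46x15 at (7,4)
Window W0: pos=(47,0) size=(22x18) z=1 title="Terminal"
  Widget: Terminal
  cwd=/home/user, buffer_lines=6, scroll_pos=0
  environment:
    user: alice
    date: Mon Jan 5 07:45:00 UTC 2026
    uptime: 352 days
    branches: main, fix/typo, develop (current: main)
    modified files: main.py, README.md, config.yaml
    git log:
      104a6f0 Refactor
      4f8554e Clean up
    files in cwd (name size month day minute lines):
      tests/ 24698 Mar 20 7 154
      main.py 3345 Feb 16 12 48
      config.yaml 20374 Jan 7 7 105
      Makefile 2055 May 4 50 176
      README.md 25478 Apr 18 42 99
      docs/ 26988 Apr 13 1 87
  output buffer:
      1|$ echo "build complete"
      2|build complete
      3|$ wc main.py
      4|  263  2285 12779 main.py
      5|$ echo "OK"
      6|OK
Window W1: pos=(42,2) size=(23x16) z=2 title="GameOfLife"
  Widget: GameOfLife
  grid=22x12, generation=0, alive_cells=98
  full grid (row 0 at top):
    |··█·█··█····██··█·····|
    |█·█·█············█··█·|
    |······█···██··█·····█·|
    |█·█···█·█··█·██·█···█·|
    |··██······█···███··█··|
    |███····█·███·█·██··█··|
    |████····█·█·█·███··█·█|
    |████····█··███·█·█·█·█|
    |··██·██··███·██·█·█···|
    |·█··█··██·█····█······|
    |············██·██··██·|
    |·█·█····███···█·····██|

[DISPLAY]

                                   ┠──────────
                                   ┃Gen: 0    
                                   ┃··█·█··█··
                                   ┃█·█·█·····
                                   ┃······█···
                                   ┃█·█···█·█·
                                   ┃··██······
                                   ┃███····█·█
                                   ┃████····█·
                                   ┃████····█·
                                   ┃··██·██··█
                                   ┃·█··█··██·
                                   ┃··········
                                   ┗━━━━━━━━━━
                                              


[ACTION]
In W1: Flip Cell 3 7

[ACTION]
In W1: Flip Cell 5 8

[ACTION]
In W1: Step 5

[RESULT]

                                   ┠──────────
                                   ┃Gen: 5    
                                   ┃··███·····
                                   ┃·███·█····
                                   ┃█·····███·
                                   ┃···███··█·
                                   ┃████··███·
                                   ┃··········
                                   ┃·······█··
                                   ┃·······██·
                                   ┃·█········
                                   ┃█·····██·█
                                   ┃███·██·█·█
                                   ┗━━━━━━━━━━
                                              


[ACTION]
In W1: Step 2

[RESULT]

                                   ┠──────────
                                   ┃Gen: 7    
                                   ┃·····██···
                                   ┃███··█··█·
                                   ┃███·····█·
                                   ┃█··█·····█
                                   ┃█·······██
                                   ┃·█·█·█···█
                                   ┃······█··█
                                   ┃······█·█·
                                   ┃·····█··█·
                                   ┃█····█·█··
                                   ┃█·█··█·█··
                                   ┗━━━━━━━━━━
                                              


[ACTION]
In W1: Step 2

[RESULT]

                                   ┠──────────
                                   ┃Gen: 9    
                                   ┃·█···█·█··
                                   ┃·██·██·██·
                                   ┃··██··████
                                   ┃█·█·······
                                   ┃█·██····█·
                                   ┃·█···██···
                                   ┃·····█····
                                   ┃····█·····
                                   ┃··········
                                   ┃····█████·
                                   ┃█·········
                                   ┗━━━━━━━━━━
                                              


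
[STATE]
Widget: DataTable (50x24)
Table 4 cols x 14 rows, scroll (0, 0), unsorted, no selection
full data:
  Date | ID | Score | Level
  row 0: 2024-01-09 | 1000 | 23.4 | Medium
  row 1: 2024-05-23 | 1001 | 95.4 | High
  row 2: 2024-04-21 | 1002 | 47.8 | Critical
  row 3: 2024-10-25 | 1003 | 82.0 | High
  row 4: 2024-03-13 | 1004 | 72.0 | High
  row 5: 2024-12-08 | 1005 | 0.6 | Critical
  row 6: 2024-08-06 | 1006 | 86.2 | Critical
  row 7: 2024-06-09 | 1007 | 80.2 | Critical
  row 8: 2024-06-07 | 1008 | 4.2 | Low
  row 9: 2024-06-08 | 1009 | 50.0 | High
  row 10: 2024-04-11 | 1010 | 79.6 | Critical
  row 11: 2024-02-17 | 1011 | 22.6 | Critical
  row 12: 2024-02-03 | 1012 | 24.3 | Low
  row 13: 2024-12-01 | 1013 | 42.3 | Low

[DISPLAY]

Date      │ID  │Score│Level                       
──────────┼────┼─────┼────────                    
2024-01-09│1000│23.4 │Medium                      
2024-05-23│1001│95.4 │High                        
2024-04-21│1002│47.8 │Critical                    
2024-10-25│1003│82.0 │High                        
2024-03-13│1004│72.0 │High                        
2024-12-08│1005│0.6  │Critical                    
2024-08-06│1006│86.2 │Critical                    
2024-06-09│1007│80.2 │Critical                    
2024-06-07│1008│4.2  │Low                         
2024-06-08│1009│50.0 │High                        
2024-04-11│1010│79.6 │Critical                    
2024-02-17│1011│22.6 │Critical                    
2024-02-03│1012│24.3 │Low                         
2024-12-01│1013│42.3 │Low                         
                                                  
                                                  
                                                  
                                                  
                                                  
                                                  
                                                  
                                                  


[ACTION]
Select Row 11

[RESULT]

Date      │ID  │Score│Level                       
──────────┼────┼─────┼────────                    
2024-01-09│1000│23.4 │Medium                      
2024-05-23│1001│95.4 │High                        
2024-04-21│1002│47.8 │Critical                    
2024-10-25│1003│82.0 │High                        
2024-03-13│1004│72.0 │High                        
2024-12-08│1005│0.6  │Critical                    
2024-08-06│1006│86.2 │Critical                    
2024-06-09│1007│80.2 │Critical                    
2024-06-07│1008│4.2  │Low                         
2024-06-08│1009│50.0 │High                        
2024-04-11│1010│79.6 │Critical                    
>024-02-17│1011│22.6 │Critical                    
2024-02-03│1012│24.3 │Low                         
2024-12-01│1013│42.3 │Low                         
                                                  
                                                  
                                                  
                                                  
                                                  
                                                  
                                                  
                                                  


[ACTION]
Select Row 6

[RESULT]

Date      │ID  │Score│Level                       
──────────┼────┼─────┼────────                    
2024-01-09│1000│23.4 │Medium                      
2024-05-23│1001│95.4 │High                        
2024-04-21│1002│47.8 │Critical                    
2024-10-25│1003│82.0 │High                        
2024-03-13│1004│72.0 │High                        
2024-12-08│1005│0.6  │Critical                    
>024-08-06│1006│86.2 │Critical                    
2024-06-09│1007│80.2 │Critical                    
2024-06-07│1008│4.2  │Low                         
2024-06-08│1009│50.0 │High                        
2024-04-11│1010│79.6 │Critical                    
2024-02-17│1011│22.6 │Critical                    
2024-02-03│1012│24.3 │Low                         
2024-12-01│1013│42.3 │Low                         
                                                  
                                                  
                                                  
                                                  
                                                  
                                                  
                                                  
                                                  


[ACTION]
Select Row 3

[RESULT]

Date      │ID  │Score│Level                       
──────────┼────┼─────┼────────                    
2024-01-09│1000│23.4 │Medium                      
2024-05-23│1001│95.4 │High                        
2024-04-21│1002│47.8 │Critical                    
>024-10-25│1003│82.0 │High                        
2024-03-13│1004│72.0 │High                        
2024-12-08│1005│0.6  │Critical                    
2024-08-06│1006│86.2 │Critical                    
2024-06-09│1007│80.2 │Critical                    
2024-06-07│1008│4.2  │Low                         
2024-06-08│1009│50.0 │High                        
2024-04-11│1010│79.6 │Critical                    
2024-02-17│1011│22.6 │Critical                    
2024-02-03│1012│24.3 │Low                         
2024-12-01│1013│42.3 │Low                         
                                                  
                                                  
                                                  
                                                  
                                                  
                                                  
                                                  
                                                  


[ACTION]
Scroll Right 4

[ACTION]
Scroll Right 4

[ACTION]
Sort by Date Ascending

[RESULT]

Date     ▲│ID  │Score│Level                       
──────────┼────┼─────┼────────                    
2024-01-09│1000│23.4 │Medium                      
2024-02-03│1012│24.3 │Low                         
2024-02-17│1011│22.6 │Critical                    
>024-03-13│1004│72.0 │High                        
2024-04-11│1010│79.6 │Critical                    
2024-04-21│1002│47.8 │Critical                    
2024-05-23│1001│95.4 │High                        
2024-06-07│1008│4.2  │Low                         
2024-06-08│1009│50.0 │High                        
2024-06-09│1007│80.2 │Critical                    
2024-08-06│1006│86.2 │Critical                    
2024-10-25│1003│82.0 │High                        
2024-12-01│1013│42.3 │Low                         
2024-12-08│1005│0.6  │Critical                    
                                                  
                                                  
                                                  
                                                  
                                                  
                                                  
                                                  
                                                  
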